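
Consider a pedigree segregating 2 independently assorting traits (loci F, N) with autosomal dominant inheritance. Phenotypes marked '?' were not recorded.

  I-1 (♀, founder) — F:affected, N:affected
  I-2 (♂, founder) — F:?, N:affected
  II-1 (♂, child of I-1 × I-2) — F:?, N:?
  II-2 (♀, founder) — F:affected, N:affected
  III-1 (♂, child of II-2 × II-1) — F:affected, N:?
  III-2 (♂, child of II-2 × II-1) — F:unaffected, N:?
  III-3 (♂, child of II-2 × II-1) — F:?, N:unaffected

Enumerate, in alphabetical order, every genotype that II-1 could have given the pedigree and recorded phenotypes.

II-1 ∈ {Ff Nn, Ff nn, ff Nn, ff nn}

F/I-1 aff ·: Ff|FF
F/I-2 ? ·: ff|Ff|FF
F/II-1 ? I-1×I-2: ff|Ff
F/II-2 aff ·: Ff
F/III-1 aff II-2×II-1: Ff|FF
F/III-2 un II-2×II-1: ff
F/III-3 ? II-2×II-1: ff|Ff|FF
⇒ F over [I-1,I-2,II-1,II-2,III-1,III-2,III-3]: 34 consistent
N/I-1 aff ·: Nn|NN
N/I-2 aff ·: Nn|NN
N/II-1 ? I-1×I-2: nn|Nn
N/II-2 aff ·: Nn
N/III-1 ? II-2×II-1: nn|Nn|NN
N/III-2 ? II-2×II-1: nn|Nn|NN
N/III-3 un II-2×II-1: nn
⇒ N over [I-1,I-2,II-1,II-2,III-1,III-2,III-3]: 31 consistent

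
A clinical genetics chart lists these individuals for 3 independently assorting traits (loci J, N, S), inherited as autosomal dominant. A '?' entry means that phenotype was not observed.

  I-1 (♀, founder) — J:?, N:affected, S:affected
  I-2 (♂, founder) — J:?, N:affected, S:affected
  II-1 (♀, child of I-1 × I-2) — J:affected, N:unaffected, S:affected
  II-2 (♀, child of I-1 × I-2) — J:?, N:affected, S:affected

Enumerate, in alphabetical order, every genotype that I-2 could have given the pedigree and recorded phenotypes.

I-2 ∈ {JJ Nn SS, JJ Nn Ss, Jj Nn SS, Jj Nn Ss, jj Nn SS, jj Nn Ss}

J/I-1 ? ·: jj|Jj|JJ
J/I-2 ? ·: jj|Jj|JJ
J/II-1 aff I-1×I-2: Jj|JJ
J/II-2 ? I-1×I-2: jj|Jj|JJ
⇒ J over [I-1,I-2,II-1,II-2]: 21 consistent
N/I-1 aff ·: Nn
N/I-2 aff ·: Nn
N/II-1 un I-1×I-2: nn
N/II-2 aff I-1×I-2: Nn|NN
⇒ N over [I-1,I-2,II-1,II-2]: 2 consistent
S/I-1 aff ·: Ss|SS
S/I-2 aff ·: Ss|SS
S/II-1 aff I-1×I-2: Ss|SS
S/II-2 aff I-1×I-2: Ss|SS
⇒ S over [I-1,I-2,II-1,II-2]: 13 consistent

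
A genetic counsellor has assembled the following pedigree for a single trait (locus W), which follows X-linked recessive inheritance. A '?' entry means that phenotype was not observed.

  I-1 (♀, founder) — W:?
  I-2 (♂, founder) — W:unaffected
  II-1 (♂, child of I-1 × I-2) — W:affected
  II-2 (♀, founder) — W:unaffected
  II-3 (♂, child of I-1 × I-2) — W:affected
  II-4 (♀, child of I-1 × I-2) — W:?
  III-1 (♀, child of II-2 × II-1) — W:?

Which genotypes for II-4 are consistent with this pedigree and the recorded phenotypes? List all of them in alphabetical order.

II-4 ∈ {X^WX^W, X^WX^w}

W/I-1 ? ·: X^WX^w|X^wX^w
W/I-2 un ·: X^WY
W/II-1 aff I-1×I-2: X^wY
W/II-2 un ·: X^WX^W|X^WX^w
W/II-3 aff I-1×I-2: X^wY
W/II-4 ? I-1×I-2: X^WX^W|X^WX^w
W/III-1 ? II-2×II-1: X^WX^w|X^wX^w
⇒ W over [I-1,I-2,II-1,II-2,II-3,II-4,III-1]: 9 consistent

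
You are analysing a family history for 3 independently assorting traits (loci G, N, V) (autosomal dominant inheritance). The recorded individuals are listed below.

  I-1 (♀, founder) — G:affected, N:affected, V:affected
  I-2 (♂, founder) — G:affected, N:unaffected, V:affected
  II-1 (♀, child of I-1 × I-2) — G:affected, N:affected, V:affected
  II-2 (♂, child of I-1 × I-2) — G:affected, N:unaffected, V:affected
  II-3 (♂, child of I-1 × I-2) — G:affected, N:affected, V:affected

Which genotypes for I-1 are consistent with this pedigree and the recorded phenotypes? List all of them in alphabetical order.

G/I-1 aff ·: Gg|GG
G/I-2 aff ·: Gg|GG
G/II-1 aff I-1×I-2: Gg|GG
G/II-2 aff I-1×I-2: Gg|GG
G/II-3 aff I-1×I-2: Gg|GG
⇒ G over [I-1,I-2,II-1,II-2,II-3]: 25 consistent
N/I-1 aff ·: Nn
N/I-2 un ·: nn
N/II-1 aff I-1×I-2: Nn
N/II-2 un I-1×I-2: nn
N/II-3 aff I-1×I-2: Nn
⇒ N over [I-1,I-2,II-1,II-2,II-3]: 1 consistent
V/I-1 aff ·: Vv|VV
V/I-2 aff ·: Vv|VV
V/II-1 aff I-1×I-2: Vv|VV
V/II-2 aff I-1×I-2: Vv|VV
V/II-3 aff I-1×I-2: Vv|VV
⇒ V over [I-1,I-2,II-1,II-2,II-3]: 25 consistent

I-1 ∈ {GG Nn VV, GG Nn Vv, Gg Nn VV, Gg Nn Vv}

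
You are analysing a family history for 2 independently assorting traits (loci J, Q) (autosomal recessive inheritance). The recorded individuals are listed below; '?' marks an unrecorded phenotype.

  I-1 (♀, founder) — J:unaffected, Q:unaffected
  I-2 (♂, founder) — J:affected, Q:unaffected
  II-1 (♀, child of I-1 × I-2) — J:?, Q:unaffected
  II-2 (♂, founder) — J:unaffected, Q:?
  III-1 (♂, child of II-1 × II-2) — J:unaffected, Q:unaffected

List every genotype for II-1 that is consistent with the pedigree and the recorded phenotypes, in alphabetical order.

J/I-1 un ·: JJ|Jj
J/I-2 aff ·: jj
J/II-1 ? I-1×I-2: Jj|jj
J/II-2 un ·: JJ|Jj
J/III-1 un II-1×II-2: JJ|Jj
⇒ J over [I-1,I-2,II-1,II-2,III-1]: 10 consistent
Q/I-1 un ·: QQ|Qq
Q/I-2 un ·: QQ|Qq
Q/II-1 un I-1×I-2: QQ|Qq
Q/II-2 ? ·: QQ|Qq|qq
Q/III-1 un II-1×II-2: QQ|Qq
⇒ Q over [I-1,I-2,II-1,II-2,III-1]: 31 consistent

II-1 ∈ {Jj QQ, Jj Qq, jj QQ, jj Qq}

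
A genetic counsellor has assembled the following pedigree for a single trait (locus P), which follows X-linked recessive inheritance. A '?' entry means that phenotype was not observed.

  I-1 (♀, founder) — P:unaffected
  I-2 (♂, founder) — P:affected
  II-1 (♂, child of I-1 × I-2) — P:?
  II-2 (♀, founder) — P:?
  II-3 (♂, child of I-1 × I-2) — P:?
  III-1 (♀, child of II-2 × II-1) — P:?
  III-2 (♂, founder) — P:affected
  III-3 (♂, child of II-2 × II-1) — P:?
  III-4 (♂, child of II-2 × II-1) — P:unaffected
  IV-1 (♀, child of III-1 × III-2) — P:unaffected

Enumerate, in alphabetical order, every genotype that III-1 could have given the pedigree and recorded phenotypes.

III-1 ∈ {X^PX^P, X^PX^p}

P/I-1 un ·: X^PX^P|X^PX^p
P/I-2 aff ·: X^pY
P/II-1 ? I-1×I-2: X^PY|X^pY
P/II-2 ? ·: X^PX^P|X^PX^p
P/II-3 ? I-1×I-2: X^PY|X^pY
P/III-1 ? II-2×II-1: X^PX^P|X^PX^p
P/III-2 aff ·: X^pY
P/III-3 ? II-2×II-1: X^PY|X^pY
P/III-4 un II-2×II-1: X^PY
P/IV-1 un III-1×III-2: X^PX^p
⇒ P over [I-1,I-2,II-1,II-2,II-3,III-1,III-2,III-3,III-4,IV-1]: 21 consistent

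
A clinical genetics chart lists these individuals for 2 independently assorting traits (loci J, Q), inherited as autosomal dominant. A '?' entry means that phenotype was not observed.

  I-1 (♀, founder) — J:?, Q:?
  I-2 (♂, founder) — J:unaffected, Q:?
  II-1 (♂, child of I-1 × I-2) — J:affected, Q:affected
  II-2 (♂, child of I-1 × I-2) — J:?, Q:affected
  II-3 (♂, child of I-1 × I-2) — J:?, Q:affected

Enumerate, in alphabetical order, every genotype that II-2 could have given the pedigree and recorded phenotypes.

II-2 ∈ {Jj QQ, Jj Qq, jj QQ, jj Qq}

J/I-1 ? ·: Jj|JJ
J/I-2 un ·: jj
J/II-1 aff I-1×I-2: Jj
J/II-2 ? I-1×I-2: jj|Jj
J/II-3 ? I-1×I-2: jj|Jj
⇒ J over [I-1,I-2,II-1,II-2,II-3]: 5 consistent
Q/I-1 ? ·: qq|Qq|QQ
Q/I-2 ? ·: qq|Qq|QQ
Q/II-1 aff I-1×I-2: Qq|QQ
Q/II-2 aff I-1×I-2: Qq|QQ
Q/II-3 aff I-1×I-2: Qq|QQ
⇒ Q over [I-1,I-2,II-1,II-2,II-3]: 29 consistent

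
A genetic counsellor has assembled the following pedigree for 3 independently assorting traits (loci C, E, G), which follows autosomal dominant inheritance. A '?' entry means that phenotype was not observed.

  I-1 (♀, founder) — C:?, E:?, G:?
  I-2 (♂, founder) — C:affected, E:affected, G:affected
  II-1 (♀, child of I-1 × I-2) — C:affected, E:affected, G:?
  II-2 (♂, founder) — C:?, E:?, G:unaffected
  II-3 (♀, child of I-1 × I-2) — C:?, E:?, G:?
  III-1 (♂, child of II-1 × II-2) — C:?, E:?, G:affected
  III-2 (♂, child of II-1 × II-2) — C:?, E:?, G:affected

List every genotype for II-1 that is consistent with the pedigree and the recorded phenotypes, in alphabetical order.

II-1 ∈ {CC EE GG, CC EE Gg, CC Ee GG, CC Ee Gg, Cc EE GG, Cc EE Gg, Cc Ee GG, Cc Ee Gg}

C/I-1 ? ·: cc|Cc|CC
C/I-2 aff ·: Cc|CC
C/II-1 aff I-1×I-2: Cc|CC
C/II-2 ? ·: cc|Cc|CC
C/II-3 ? I-1×I-2: cc|Cc|CC
C/III-1 ? II-1×II-2: cc|Cc|CC
C/III-2 ? II-1×II-2: cc|Cc|CC
⇒ C over [I-1,I-2,II-1,II-2,II-3,III-1,III-2]: 218 consistent
E/I-1 ? ·: ee|Ee|EE
E/I-2 aff ·: Ee|EE
E/II-1 aff I-1×I-2: Ee|EE
E/II-2 ? ·: ee|Ee|EE
E/II-3 ? I-1×I-2: ee|Ee|EE
E/III-1 ? II-1×II-2: ee|Ee|EE
E/III-2 ? II-1×II-2: ee|Ee|EE
⇒ E over [I-1,I-2,II-1,II-2,II-3,III-1,III-2]: 218 consistent
G/I-1 ? ·: gg|Gg|GG
G/I-2 aff ·: Gg|GG
G/II-1 ? I-1×I-2: Gg|GG
G/II-2 un ·: gg
G/II-3 ? I-1×I-2: gg|Gg|GG
G/III-1 aff II-1×II-2: Gg
G/III-2 aff II-1×II-2: Gg
⇒ G over [I-1,I-2,II-1,II-2,II-3,III-1,III-2]: 18 consistent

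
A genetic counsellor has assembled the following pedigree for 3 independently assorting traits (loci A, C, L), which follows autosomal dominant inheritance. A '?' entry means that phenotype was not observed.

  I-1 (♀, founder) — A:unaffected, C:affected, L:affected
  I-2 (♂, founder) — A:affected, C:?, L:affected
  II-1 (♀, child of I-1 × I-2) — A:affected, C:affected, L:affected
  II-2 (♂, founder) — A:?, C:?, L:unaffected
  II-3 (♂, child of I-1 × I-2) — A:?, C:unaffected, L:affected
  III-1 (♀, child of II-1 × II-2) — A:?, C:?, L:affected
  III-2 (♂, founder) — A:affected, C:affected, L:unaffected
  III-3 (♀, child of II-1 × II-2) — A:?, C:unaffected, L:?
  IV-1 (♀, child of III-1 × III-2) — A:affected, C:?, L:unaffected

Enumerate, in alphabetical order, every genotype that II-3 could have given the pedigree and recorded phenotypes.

II-3 ∈ {Aa cc LL, Aa cc Ll, aa cc LL, aa cc Ll}

A/I-1 un ·: aa
A/I-2 aff ·: Aa|AA
A/II-1 aff I-1×I-2: Aa
A/II-2 ? ·: aa|Aa|AA
A/II-3 ? I-1×I-2: aa|Aa
A/III-1 ? II-1×II-2: aa|Aa|AA
A/III-2 aff ·: Aa|AA
A/III-3 ? II-1×II-2: aa|Aa|AA
A/IV-1 aff III-1×III-2: Aa|AA
⇒ A over [I-1,I-2,II-1,II-2,II-3,III-1,III-2,III-3,IV-1]: 159 consistent
C/I-1 aff ·: Cc
C/I-2 ? ·: cc|Cc
C/II-1 aff I-1×I-2: Cc
C/II-2 ? ·: cc|Cc
C/II-3 un I-1×I-2: cc
C/III-1 ? II-1×II-2: cc|Cc|CC
C/III-2 aff ·: Cc|CC
C/III-3 un II-1×II-2: cc
C/IV-1 ? III-1×III-2: cc|Cc|CC
⇒ C over [I-1,I-2,II-1,II-2,II-3,III-1,III-2,III-3,IV-1]: 38 consistent
L/I-1 aff ·: Ll|LL
L/I-2 aff ·: Ll|LL
L/II-1 aff I-1×I-2: Ll|LL
L/II-2 un ·: ll
L/II-3 aff I-1×I-2: Ll|LL
L/III-1 aff II-1×II-2: Ll
L/III-2 un ·: ll
L/III-3 ? II-1×II-2: ll|Ll
L/IV-1 un III-1×III-2: ll
⇒ L over [I-1,I-2,II-1,II-2,II-3,III-1,III-2,III-3,IV-1]: 19 consistent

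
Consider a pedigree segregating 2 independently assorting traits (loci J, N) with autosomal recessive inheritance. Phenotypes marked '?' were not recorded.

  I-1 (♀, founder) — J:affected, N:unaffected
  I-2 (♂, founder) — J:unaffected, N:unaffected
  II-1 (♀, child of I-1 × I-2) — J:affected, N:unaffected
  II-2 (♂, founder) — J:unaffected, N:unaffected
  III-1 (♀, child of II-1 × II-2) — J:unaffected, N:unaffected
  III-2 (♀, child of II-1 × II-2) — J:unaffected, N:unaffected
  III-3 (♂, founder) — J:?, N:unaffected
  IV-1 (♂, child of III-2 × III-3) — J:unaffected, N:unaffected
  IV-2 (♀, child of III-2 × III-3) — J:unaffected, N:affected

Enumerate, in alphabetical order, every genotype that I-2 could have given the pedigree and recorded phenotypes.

I-2 ∈ {Jj NN, Jj Nn}

J/I-1 aff ·: jj
J/I-2 un ·: Jj
J/II-1 aff I-1×I-2: jj
J/II-2 un ·: JJ|Jj
J/III-1 un II-1×II-2: Jj
J/III-2 un II-1×II-2: Jj
J/III-3 ? ·: JJ|Jj|jj
J/IV-1 un III-2×III-3: JJ|Jj
J/IV-2 un III-2×III-3: JJ|Jj
⇒ J over [I-1,I-2,II-1,II-2,III-1,III-2,III-3,IV-1,IV-2]: 18 consistent
N/I-1 un ·: NN|Nn
N/I-2 un ·: NN|Nn
N/II-1 un I-1×I-2: NN|Nn
N/II-2 un ·: NN|Nn
N/III-1 un II-1×II-2: NN|Nn
N/III-2 un II-1×II-2: Nn
N/III-3 un ·: Nn
N/IV-1 un III-2×III-3: NN|Nn
N/IV-2 aff III-2×III-3: nn
⇒ N over [I-1,I-2,II-1,II-2,III-1,III-2,III-3,IV-1,IV-2]: 40 consistent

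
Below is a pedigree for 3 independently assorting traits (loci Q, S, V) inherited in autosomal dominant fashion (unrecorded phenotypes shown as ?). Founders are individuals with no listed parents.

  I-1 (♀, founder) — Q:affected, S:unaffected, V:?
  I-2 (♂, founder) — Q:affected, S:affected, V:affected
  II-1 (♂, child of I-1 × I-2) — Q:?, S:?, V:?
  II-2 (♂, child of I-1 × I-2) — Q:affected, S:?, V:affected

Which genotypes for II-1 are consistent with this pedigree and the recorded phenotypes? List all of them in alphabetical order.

Q/I-1 aff ·: Qq|QQ
Q/I-2 aff ·: Qq|QQ
Q/II-1 ? I-1×I-2: qq|Qq|QQ
Q/II-2 aff I-1×I-2: Qq|QQ
⇒ Q over [I-1,I-2,II-1,II-2]: 15 consistent
S/I-1 un ·: ss
S/I-2 aff ·: Ss|SS
S/II-1 ? I-1×I-2: ss|Ss
S/II-2 ? I-1×I-2: ss|Ss
⇒ S over [I-1,I-2,II-1,II-2]: 5 consistent
V/I-1 ? ·: vv|Vv|VV
V/I-2 aff ·: Vv|VV
V/II-1 ? I-1×I-2: vv|Vv|VV
V/II-2 aff I-1×I-2: Vv|VV
⇒ V over [I-1,I-2,II-1,II-2]: 18 consistent

II-1 ∈ {QQ Ss VV, QQ Ss Vv, QQ Ss vv, QQ ss VV, QQ ss Vv, QQ ss vv, Qq Ss VV, Qq Ss Vv, Qq Ss vv, Qq ss VV, Qq ss Vv, Qq ss vv, qq Ss VV, qq Ss Vv, qq Ss vv, qq ss VV, qq ss Vv, qq ss vv}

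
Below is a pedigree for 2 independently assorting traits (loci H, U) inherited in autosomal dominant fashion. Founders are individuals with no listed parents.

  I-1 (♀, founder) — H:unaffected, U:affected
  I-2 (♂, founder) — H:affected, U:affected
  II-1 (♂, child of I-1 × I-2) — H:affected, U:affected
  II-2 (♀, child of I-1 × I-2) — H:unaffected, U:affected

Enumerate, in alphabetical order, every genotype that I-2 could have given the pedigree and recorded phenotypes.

H/I-1 un ·: hh
H/I-2 aff ·: Hh
H/II-1 aff I-1×I-2: Hh
H/II-2 un I-1×I-2: hh
⇒ H over [I-1,I-2,II-1,II-2]: 1 consistent
U/I-1 aff ·: Uu|UU
U/I-2 aff ·: Uu|UU
U/II-1 aff I-1×I-2: Uu|UU
U/II-2 aff I-1×I-2: Uu|UU
⇒ U over [I-1,I-2,II-1,II-2]: 13 consistent

I-2 ∈ {Hh UU, Hh Uu}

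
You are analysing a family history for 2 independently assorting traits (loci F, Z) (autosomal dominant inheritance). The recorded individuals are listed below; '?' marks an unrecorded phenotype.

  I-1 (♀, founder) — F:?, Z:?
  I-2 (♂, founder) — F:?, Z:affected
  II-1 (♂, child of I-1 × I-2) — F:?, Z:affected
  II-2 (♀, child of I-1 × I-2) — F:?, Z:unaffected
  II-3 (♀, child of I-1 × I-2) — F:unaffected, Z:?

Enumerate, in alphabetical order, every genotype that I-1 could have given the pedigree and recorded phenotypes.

I-1 ∈ {Ff Zz, Ff zz, ff Zz, ff zz}

F/I-1 ? ·: ff|Ff
F/I-2 ? ·: ff|Ff
F/II-1 ? I-1×I-2: ff|Ff|FF
F/II-2 ? I-1×I-2: ff|Ff|FF
F/II-3 un I-1×I-2: ff
⇒ F over [I-1,I-2,II-1,II-2,II-3]: 18 consistent
Z/I-1 ? ·: zz|Zz
Z/I-2 aff ·: Zz
Z/II-1 aff I-1×I-2: Zz|ZZ
Z/II-2 un I-1×I-2: zz
Z/II-3 ? I-1×I-2: zz|Zz|ZZ
⇒ Z over [I-1,I-2,II-1,II-2,II-3]: 8 consistent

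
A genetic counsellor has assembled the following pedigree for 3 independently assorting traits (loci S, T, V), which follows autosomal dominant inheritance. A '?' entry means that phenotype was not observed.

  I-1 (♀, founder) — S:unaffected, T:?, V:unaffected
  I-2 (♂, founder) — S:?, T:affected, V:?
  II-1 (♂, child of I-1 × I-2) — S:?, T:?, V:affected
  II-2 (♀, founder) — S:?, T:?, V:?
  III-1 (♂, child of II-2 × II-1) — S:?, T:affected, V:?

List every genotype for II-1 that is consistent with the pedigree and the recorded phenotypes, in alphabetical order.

II-1 ∈ {Ss TT Vv, Ss Tt Vv, Ss tt Vv, ss TT Vv, ss Tt Vv, ss tt Vv}

S/I-1 un ·: ss
S/I-2 ? ·: ss|Ss|SS
S/II-1 ? I-1×I-2: ss|Ss
S/II-2 ? ·: ss|Ss|SS
S/III-1 ? II-2×II-1: ss|Ss|SS
⇒ S over [I-1,I-2,II-1,II-2,III-1]: 22 consistent
T/I-1 ? ·: tt|Tt|TT
T/I-2 aff ·: Tt|TT
T/II-1 ? I-1×I-2: tt|Tt|TT
T/II-2 ? ·: tt|Tt|TT
T/III-1 aff II-2×II-1: Tt|TT
⇒ T over [I-1,I-2,II-1,II-2,III-1]: 45 consistent
V/I-1 un ·: vv
V/I-2 ? ·: Vv|VV
V/II-1 aff I-1×I-2: Vv
V/II-2 ? ·: vv|Vv|VV
V/III-1 ? II-2×II-1: vv|Vv|VV
⇒ V over [I-1,I-2,II-1,II-2,III-1]: 14 consistent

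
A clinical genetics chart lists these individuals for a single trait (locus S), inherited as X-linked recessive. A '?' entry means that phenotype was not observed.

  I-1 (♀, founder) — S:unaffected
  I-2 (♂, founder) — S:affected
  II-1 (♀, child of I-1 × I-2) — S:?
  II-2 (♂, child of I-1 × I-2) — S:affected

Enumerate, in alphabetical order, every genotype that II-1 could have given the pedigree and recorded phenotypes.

II-1 ∈ {X^SX^s, X^sX^s}

S/I-1 un ·: X^SX^s
S/I-2 aff ·: X^sY
S/II-1 ? I-1×I-2: X^SX^s|X^sX^s
S/II-2 aff I-1×I-2: X^sY
⇒ S over [I-1,I-2,II-1,II-2]: 2 consistent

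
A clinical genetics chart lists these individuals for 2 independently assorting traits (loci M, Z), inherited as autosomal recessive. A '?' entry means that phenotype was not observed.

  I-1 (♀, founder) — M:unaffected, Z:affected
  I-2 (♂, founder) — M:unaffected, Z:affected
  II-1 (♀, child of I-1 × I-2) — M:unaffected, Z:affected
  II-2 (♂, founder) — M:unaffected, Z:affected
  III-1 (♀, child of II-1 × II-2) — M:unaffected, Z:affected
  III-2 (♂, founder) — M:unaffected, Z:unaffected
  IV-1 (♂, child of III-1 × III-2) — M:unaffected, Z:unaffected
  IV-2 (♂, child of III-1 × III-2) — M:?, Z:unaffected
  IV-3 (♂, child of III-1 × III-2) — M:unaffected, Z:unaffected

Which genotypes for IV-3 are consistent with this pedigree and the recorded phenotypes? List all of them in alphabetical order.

M/I-1 un ·: MM|Mm
M/I-2 un ·: MM|Mm
M/II-1 un I-1×I-2: MM|Mm
M/II-2 un ·: MM|Mm
M/III-1 un II-1×II-2: MM|Mm
M/III-2 un ·: MM|Mm
M/IV-1 un III-1×III-2: MM|Mm
M/IV-2 ? III-1×III-2: MM|Mm|mm
M/IV-3 un III-1×III-2: MM|Mm
⇒ M over [I-1,I-2,II-1,II-2,III-1,III-2,IV-1,IV-2,IV-3]: 326 consistent
Z/I-1 aff ·: zz
Z/I-2 aff ·: zz
Z/II-1 aff I-1×I-2: zz
Z/II-2 aff ·: zz
Z/III-1 aff II-1×II-2: zz
Z/III-2 un ·: ZZ|Zz
Z/IV-1 un III-1×III-2: Zz
Z/IV-2 un III-1×III-2: Zz
Z/IV-3 un III-1×III-2: Zz
⇒ Z over [I-1,I-2,II-1,II-2,III-1,III-2,IV-1,IV-2,IV-3]: 2 consistent

IV-3 ∈ {MM Zz, Mm Zz}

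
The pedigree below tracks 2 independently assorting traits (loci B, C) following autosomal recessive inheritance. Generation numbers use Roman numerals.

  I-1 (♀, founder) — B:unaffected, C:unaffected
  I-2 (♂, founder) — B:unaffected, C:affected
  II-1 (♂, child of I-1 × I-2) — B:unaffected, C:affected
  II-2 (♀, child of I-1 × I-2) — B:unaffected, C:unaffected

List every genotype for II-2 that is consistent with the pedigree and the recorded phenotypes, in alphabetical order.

II-2 ∈ {BB Cc, Bb Cc}

B/I-1 un ·: BB|Bb
B/I-2 un ·: BB|Bb
B/II-1 un I-1×I-2: BB|Bb
B/II-2 un I-1×I-2: BB|Bb
⇒ B over [I-1,I-2,II-1,II-2]: 13 consistent
C/I-1 un ·: Cc
C/I-2 aff ·: cc
C/II-1 aff I-1×I-2: cc
C/II-2 un I-1×I-2: Cc
⇒ C over [I-1,I-2,II-1,II-2]: 1 consistent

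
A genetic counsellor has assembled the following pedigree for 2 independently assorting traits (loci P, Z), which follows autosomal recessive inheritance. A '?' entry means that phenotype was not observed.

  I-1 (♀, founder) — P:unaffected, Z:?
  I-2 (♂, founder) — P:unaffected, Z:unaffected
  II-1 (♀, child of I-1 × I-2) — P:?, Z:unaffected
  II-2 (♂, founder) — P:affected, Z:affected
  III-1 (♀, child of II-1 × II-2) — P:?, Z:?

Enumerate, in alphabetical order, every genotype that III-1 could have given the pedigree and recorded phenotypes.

P/I-1 un ·: PP|Pp
P/I-2 un ·: PP|Pp
P/II-1 ? I-1×I-2: PP|Pp|pp
P/II-2 aff ·: pp
P/III-1 ? II-1×II-2: Pp|pp
⇒ P over [I-1,I-2,II-1,II-2,III-1]: 11 consistent
Z/I-1 ? ·: ZZ|Zz|zz
Z/I-2 un ·: ZZ|Zz
Z/II-1 un I-1×I-2: ZZ|Zz
Z/II-2 aff ·: zz
Z/III-1 ? II-1×II-2: Zz|zz
⇒ Z over [I-1,I-2,II-1,II-2,III-1]: 14 consistent

III-1 ∈ {Pp Zz, Pp zz, pp Zz, pp zz}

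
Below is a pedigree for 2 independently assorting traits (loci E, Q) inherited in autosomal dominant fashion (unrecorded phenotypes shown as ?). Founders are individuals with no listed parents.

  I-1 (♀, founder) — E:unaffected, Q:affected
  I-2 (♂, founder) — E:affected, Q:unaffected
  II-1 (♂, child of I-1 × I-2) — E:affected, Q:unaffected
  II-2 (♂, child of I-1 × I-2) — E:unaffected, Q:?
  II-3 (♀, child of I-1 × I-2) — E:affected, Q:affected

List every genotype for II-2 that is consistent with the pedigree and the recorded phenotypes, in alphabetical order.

E/I-1 un ·: ee
E/I-2 aff ·: Ee
E/II-1 aff I-1×I-2: Ee
E/II-2 un I-1×I-2: ee
E/II-3 aff I-1×I-2: Ee
⇒ E over [I-1,I-2,II-1,II-2,II-3]: 1 consistent
Q/I-1 aff ·: Qq
Q/I-2 un ·: qq
Q/II-1 un I-1×I-2: qq
Q/II-2 ? I-1×I-2: qq|Qq
Q/II-3 aff I-1×I-2: Qq
⇒ Q over [I-1,I-2,II-1,II-2,II-3]: 2 consistent

II-2 ∈ {ee Qq, ee qq}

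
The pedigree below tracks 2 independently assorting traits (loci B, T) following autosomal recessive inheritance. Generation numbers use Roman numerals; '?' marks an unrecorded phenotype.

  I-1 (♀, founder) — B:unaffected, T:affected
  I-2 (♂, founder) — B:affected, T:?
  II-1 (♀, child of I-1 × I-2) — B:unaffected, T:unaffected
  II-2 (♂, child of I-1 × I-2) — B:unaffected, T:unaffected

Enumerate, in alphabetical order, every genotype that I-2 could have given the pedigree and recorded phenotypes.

B/I-1 un ·: BB|Bb
B/I-2 aff ·: bb
B/II-1 un I-1×I-2: Bb
B/II-2 un I-1×I-2: Bb
⇒ B over [I-1,I-2,II-1,II-2]: 2 consistent
T/I-1 aff ·: tt
T/I-2 ? ·: TT|Tt
T/II-1 un I-1×I-2: Tt
T/II-2 un I-1×I-2: Tt
⇒ T over [I-1,I-2,II-1,II-2]: 2 consistent

I-2 ∈ {bb TT, bb Tt}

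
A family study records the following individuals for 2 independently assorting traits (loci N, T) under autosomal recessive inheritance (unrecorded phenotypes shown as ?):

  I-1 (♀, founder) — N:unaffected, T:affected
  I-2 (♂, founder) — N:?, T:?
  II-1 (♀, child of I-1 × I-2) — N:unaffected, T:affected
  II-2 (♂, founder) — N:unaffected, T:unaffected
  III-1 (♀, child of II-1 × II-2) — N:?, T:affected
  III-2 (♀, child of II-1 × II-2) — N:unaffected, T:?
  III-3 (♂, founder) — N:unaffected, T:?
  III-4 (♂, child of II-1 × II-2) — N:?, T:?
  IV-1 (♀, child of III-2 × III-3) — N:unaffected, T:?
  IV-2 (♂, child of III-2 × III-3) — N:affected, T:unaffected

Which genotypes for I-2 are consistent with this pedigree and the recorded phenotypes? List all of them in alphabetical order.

N/I-1 un ·: NN|Nn
N/I-2 ? ·: NN|Nn|nn
N/II-1 un I-1×I-2: NN|Nn
N/II-2 un ·: NN|Nn
N/III-1 ? II-1×II-2: NN|Nn|nn
N/III-2 un II-1×II-2: Nn
N/III-3 un ·: Nn
N/III-4 ? II-1×II-2: NN|Nn|nn
N/IV-1 un III-2×III-3: NN|Nn
N/IV-2 aff III-2×III-3: nn
⇒ N over [I-1,I-2,II-1,II-2,III-1,III-2,III-3,III-4,IV-1,IV-2]: 162 consistent
T/I-1 aff ·: tt
T/I-2 ? ·: Tt|tt
T/II-1 aff I-1×I-2: tt
T/II-2 un ·: Tt
T/III-1 aff II-1×II-2: tt
T/III-2 ? II-1×II-2: Tt|tt
T/III-3 ? ·: TT|Tt|tt
T/III-4 ? II-1×II-2: Tt|tt
T/IV-1 ? III-2×III-3: TT|Tt|tt
T/IV-2 un III-2×III-3: TT|Tt
⇒ T over [I-1,I-2,II-1,II-2,III-1,III-2,III-3,III-4,IV-1,IV-2]: 60 consistent

I-2 ∈ {NN Tt, NN tt, Nn Tt, Nn tt, nn Tt, nn tt}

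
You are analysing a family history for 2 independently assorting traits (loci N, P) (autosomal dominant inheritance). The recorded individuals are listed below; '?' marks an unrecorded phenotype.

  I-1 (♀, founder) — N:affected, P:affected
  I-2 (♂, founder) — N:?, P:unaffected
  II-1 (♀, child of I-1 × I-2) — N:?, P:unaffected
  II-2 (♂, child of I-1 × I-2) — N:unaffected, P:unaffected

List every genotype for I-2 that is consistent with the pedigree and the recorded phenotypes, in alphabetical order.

I-2 ∈ {Nn pp, nn pp}

N/I-1 aff ·: Nn
N/I-2 ? ·: nn|Nn
N/II-1 ? I-1×I-2: nn|Nn|NN
N/II-2 un I-1×I-2: nn
⇒ N over [I-1,I-2,II-1,II-2]: 5 consistent
P/I-1 aff ·: Pp
P/I-2 un ·: pp
P/II-1 un I-1×I-2: pp
P/II-2 un I-1×I-2: pp
⇒ P over [I-1,I-2,II-1,II-2]: 1 consistent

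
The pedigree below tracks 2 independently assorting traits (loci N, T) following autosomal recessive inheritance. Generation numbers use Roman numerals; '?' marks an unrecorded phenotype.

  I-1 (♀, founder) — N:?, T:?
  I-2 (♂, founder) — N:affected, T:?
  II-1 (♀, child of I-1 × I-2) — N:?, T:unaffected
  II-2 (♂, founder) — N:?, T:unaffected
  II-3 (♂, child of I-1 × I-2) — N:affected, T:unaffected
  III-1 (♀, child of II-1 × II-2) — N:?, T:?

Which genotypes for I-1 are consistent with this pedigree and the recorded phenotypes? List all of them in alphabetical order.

N/I-1 ? ·: Nn|nn
N/I-2 aff ·: nn
N/II-1 ? I-1×I-2: Nn|nn
N/II-2 ? ·: NN|Nn|nn
N/II-3 aff I-1×I-2: nn
N/III-1 ? II-1×II-2: NN|Nn|nn
⇒ N over [I-1,I-2,II-1,II-2,II-3,III-1]: 15 consistent
T/I-1 ? ·: TT|Tt|tt
T/I-2 ? ·: TT|Tt|tt
T/II-1 un I-1×I-2: TT|Tt
T/II-2 un ·: TT|Tt
T/II-3 un I-1×I-2: TT|Tt
T/III-1 ? II-1×II-2: TT|Tt|tt
⇒ T over [I-1,I-2,II-1,II-2,II-3,III-1]: 71 consistent

I-1 ∈ {Nn TT, Nn Tt, Nn tt, nn TT, nn Tt, nn tt}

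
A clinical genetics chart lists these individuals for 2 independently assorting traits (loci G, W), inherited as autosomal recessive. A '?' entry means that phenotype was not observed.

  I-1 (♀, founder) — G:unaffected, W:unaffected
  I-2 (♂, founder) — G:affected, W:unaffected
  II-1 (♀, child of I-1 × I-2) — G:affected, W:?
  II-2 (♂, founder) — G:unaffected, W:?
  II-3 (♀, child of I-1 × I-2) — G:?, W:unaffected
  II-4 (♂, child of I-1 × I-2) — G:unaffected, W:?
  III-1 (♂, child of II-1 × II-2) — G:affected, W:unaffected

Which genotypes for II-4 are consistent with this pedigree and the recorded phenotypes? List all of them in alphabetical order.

II-4 ∈ {Gg WW, Gg Ww, Gg ww}

G/I-1 un ·: Gg
G/I-2 aff ·: gg
G/II-1 aff I-1×I-2: gg
G/II-2 un ·: Gg
G/II-3 ? I-1×I-2: Gg|gg
G/II-4 un I-1×I-2: Gg
G/III-1 aff II-1×II-2: gg
⇒ G over [I-1,I-2,II-1,II-2,II-3,II-4,III-1]: 2 consistent
W/I-1 un ·: WW|Ww
W/I-2 un ·: WW|Ww
W/II-1 ? I-1×I-2: WW|Ww|ww
W/II-2 ? ·: WW|Ww|ww
W/II-3 un I-1×I-2: WW|Ww
W/II-4 ? I-1×I-2: WW|Ww|ww
W/III-1 un II-1×II-2: WW|Ww
⇒ W over [I-1,I-2,II-1,II-2,II-3,II-4,III-1]: 142 consistent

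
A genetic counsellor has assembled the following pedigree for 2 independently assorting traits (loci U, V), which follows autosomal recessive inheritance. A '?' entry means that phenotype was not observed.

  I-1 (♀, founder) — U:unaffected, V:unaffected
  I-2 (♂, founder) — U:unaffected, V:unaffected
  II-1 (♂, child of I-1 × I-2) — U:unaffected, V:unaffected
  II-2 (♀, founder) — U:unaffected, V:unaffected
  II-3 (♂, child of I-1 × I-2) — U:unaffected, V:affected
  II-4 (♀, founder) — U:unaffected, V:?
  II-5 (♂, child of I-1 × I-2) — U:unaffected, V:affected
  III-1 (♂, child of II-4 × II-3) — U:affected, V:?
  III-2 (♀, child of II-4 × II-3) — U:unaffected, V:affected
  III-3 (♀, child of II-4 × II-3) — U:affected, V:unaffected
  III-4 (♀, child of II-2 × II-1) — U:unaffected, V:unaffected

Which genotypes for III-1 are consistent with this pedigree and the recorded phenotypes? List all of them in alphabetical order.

U/I-1 un ·: UU|Uu
U/I-2 un ·: UU|Uu
U/II-1 un I-1×I-2: UU|Uu
U/II-2 un ·: UU|Uu
U/II-3 un I-1×I-2: Uu
U/II-4 un ·: Uu
U/II-5 un I-1×I-2: UU|Uu
U/III-1 aff II-4×II-3: uu
U/III-2 un II-4×II-3: UU|Uu
U/III-3 aff II-4×II-3: uu
U/III-4 un II-2×II-1: UU|Uu
⇒ U over [I-1,I-2,II-1,II-2,II-3,II-4,II-5,III-1,III-2,III-3,III-4]: 84 consistent
V/I-1 un ·: Vv
V/I-2 un ·: Vv
V/II-1 un I-1×I-2: VV|Vv
V/II-2 un ·: VV|Vv
V/II-3 aff I-1×I-2: vv
V/II-4 ? ·: Vv
V/II-5 aff I-1×I-2: vv
V/III-1 ? II-4×II-3: Vv|vv
V/III-2 aff II-4×II-3: vv
V/III-3 un II-4×II-3: Vv
V/III-4 un II-2×II-1: VV|Vv
⇒ V over [I-1,I-2,II-1,II-2,II-3,II-4,II-5,III-1,III-2,III-3,III-4]: 14 consistent

III-1 ∈ {uu Vv, uu vv}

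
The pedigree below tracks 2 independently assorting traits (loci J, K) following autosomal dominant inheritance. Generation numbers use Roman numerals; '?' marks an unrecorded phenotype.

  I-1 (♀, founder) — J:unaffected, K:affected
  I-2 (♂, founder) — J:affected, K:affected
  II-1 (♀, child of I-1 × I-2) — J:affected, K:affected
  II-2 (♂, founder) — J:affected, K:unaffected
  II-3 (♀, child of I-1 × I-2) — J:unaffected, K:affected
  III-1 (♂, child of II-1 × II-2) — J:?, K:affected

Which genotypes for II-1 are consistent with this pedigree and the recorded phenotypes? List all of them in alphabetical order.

J/I-1 un ·: jj
J/I-2 aff ·: Jj
J/II-1 aff I-1×I-2: Jj
J/II-2 aff ·: Jj|JJ
J/II-3 un I-1×I-2: jj
J/III-1 ? II-1×II-2: jj|Jj|JJ
⇒ J over [I-1,I-2,II-1,II-2,II-3,III-1]: 5 consistent
K/I-1 aff ·: Kk|KK
K/I-2 aff ·: Kk|KK
K/II-1 aff I-1×I-2: Kk|KK
K/II-2 un ·: kk
K/II-3 aff I-1×I-2: Kk|KK
K/III-1 aff II-1×II-2: Kk
⇒ K over [I-1,I-2,II-1,II-2,II-3,III-1]: 13 consistent

II-1 ∈ {Jj KK, Jj Kk}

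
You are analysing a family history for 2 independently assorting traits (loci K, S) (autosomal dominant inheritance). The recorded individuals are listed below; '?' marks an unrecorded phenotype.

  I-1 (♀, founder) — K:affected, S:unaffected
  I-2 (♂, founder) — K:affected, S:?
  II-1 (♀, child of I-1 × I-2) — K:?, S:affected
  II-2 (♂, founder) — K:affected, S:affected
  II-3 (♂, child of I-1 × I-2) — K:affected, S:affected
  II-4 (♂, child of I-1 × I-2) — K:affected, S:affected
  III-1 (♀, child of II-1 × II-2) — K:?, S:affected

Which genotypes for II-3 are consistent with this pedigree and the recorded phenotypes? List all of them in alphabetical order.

K/I-1 aff ·: Kk|KK
K/I-2 aff ·: Kk|KK
K/II-1 ? I-1×I-2: kk|Kk|KK
K/II-2 aff ·: Kk|KK
K/II-3 aff I-1×I-2: Kk|KK
K/II-4 aff I-1×I-2: Kk|KK
K/III-1 ? II-1×II-2: kk|Kk|KK
⇒ K over [I-1,I-2,II-1,II-2,II-3,II-4,III-1]: 111 consistent
S/I-1 un ·: ss
S/I-2 ? ·: Ss|SS
S/II-1 aff I-1×I-2: Ss
S/II-2 aff ·: Ss|SS
S/II-3 aff I-1×I-2: Ss
S/II-4 aff I-1×I-2: Ss
S/III-1 aff II-1×II-2: Ss|SS
⇒ S over [I-1,I-2,II-1,II-2,II-3,II-4,III-1]: 8 consistent

II-3 ∈ {KK Ss, Kk Ss}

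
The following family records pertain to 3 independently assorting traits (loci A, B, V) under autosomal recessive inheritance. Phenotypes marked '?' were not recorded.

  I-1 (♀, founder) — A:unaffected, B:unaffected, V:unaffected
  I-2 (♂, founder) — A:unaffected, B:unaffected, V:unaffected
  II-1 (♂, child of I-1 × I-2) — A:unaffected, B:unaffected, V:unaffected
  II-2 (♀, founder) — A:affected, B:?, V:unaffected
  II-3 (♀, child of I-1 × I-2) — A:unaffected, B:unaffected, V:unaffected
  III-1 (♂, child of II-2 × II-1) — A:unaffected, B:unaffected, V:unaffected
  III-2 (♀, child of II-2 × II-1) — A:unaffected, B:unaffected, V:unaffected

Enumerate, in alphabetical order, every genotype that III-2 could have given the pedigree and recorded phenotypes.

A/I-1 un ·: AA|Aa
A/I-2 un ·: AA|Aa
A/II-1 un I-1×I-2: AA|Aa
A/II-2 aff ·: aa
A/II-3 un I-1×I-2: AA|Aa
A/III-1 un II-2×II-1: Aa
A/III-2 un II-2×II-1: Aa
⇒ A over [I-1,I-2,II-1,II-2,II-3,III-1,III-2]: 13 consistent
B/I-1 un ·: BB|Bb
B/I-2 un ·: BB|Bb
B/II-1 un I-1×I-2: BB|Bb
B/II-2 ? ·: BB|Bb|bb
B/II-3 un I-1×I-2: BB|Bb
B/III-1 un II-2×II-1: BB|Bb
B/III-2 un II-2×II-1: BB|Bb
⇒ B over [I-1,I-2,II-1,II-2,II-3,III-1,III-2]: 96 consistent
V/I-1 un ·: VV|Vv
V/I-2 un ·: VV|Vv
V/II-1 un I-1×I-2: VV|Vv
V/II-2 un ·: VV|Vv
V/II-3 un I-1×I-2: VV|Vv
V/III-1 un II-2×II-1: VV|Vv
V/III-2 un II-2×II-1: VV|Vv
⇒ V over [I-1,I-2,II-1,II-2,II-3,III-1,III-2]: 83 consistent

III-2 ∈ {Aa BB VV, Aa BB Vv, Aa Bb VV, Aa Bb Vv}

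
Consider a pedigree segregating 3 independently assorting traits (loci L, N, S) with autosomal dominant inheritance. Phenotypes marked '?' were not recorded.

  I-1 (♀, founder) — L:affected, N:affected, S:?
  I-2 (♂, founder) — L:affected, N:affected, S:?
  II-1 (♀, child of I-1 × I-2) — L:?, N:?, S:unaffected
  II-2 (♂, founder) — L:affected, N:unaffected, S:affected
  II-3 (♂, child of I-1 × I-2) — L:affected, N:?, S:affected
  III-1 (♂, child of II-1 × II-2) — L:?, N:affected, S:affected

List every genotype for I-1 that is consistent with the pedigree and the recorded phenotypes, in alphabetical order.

L/I-1 aff ·: Ll|LL
L/I-2 aff ·: Ll|LL
L/II-1 ? I-1×I-2: ll|Ll|LL
L/II-2 aff ·: Ll|LL
L/II-3 aff I-1×I-2: Ll|LL
L/III-1 ? II-1×II-2: ll|Ll|LL
⇒ L over [I-1,I-2,II-1,II-2,II-3,III-1]: 57 consistent
N/I-1 aff ·: Nn|NN
N/I-2 aff ·: Nn|NN
N/II-1 ? I-1×I-2: Nn|NN
N/II-2 un ·: nn
N/II-3 ? I-1×I-2: nn|Nn|NN
N/III-1 aff II-1×II-2: Nn
⇒ N over [I-1,I-2,II-1,II-2,II-3,III-1]: 15 consistent
S/I-1 ? ·: ss|Ss
S/I-2 ? ·: ss|Ss
S/II-1 un I-1×I-2: ss
S/II-2 aff ·: Ss|SS
S/II-3 aff I-1×I-2: Ss|SS
S/III-1 aff II-1×II-2: Ss
⇒ S over [I-1,I-2,II-1,II-2,II-3,III-1]: 8 consistent

I-1 ∈ {LL NN Ss, LL NN ss, LL Nn Ss, LL Nn ss, Ll NN Ss, Ll NN ss, Ll Nn Ss, Ll Nn ss}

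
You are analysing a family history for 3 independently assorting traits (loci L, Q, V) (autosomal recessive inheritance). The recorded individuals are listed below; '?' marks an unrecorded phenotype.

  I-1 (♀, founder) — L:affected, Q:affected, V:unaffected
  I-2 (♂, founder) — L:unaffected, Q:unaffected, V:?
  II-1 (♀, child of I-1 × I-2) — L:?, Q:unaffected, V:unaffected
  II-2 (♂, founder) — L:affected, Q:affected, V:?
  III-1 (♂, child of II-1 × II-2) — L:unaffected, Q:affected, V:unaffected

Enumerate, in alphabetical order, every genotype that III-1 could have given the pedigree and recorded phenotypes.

L/I-1 aff ·: ll
L/I-2 un ·: LL|Ll
L/II-1 ? I-1×I-2: Ll
L/II-2 aff ·: ll
L/III-1 un II-1×II-2: Ll
⇒ L over [I-1,I-2,II-1,II-2,III-1]: 2 consistent
Q/I-1 aff ·: qq
Q/I-2 un ·: QQ|Qq
Q/II-1 un I-1×I-2: Qq
Q/II-2 aff ·: qq
Q/III-1 aff II-1×II-2: qq
⇒ Q over [I-1,I-2,II-1,II-2,III-1]: 2 consistent
V/I-1 un ·: VV|Vv
V/I-2 ? ·: VV|Vv|vv
V/II-1 un I-1×I-2: VV|Vv
V/II-2 ? ·: VV|Vv|vv
V/III-1 un II-1×II-2: VV|Vv
⇒ V over [I-1,I-2,II-1,II-2,III-1]: 41 consistent

III-1 ∈ {Ll qq VV, Ll qq Vv}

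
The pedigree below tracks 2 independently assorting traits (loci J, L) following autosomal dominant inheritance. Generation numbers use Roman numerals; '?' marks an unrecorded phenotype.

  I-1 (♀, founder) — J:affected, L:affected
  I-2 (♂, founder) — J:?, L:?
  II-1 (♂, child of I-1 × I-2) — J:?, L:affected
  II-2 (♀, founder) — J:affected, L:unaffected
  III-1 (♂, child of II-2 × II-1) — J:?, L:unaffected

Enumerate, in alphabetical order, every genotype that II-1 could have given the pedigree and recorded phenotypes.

II-1 ∈ {JJ Ll, Jj Ll, jj Ll}

J/I-1 aff ·: Jj|JJ
J/I-2 ? ·: jj|Jj|JJ
J/II-1 ? I-1×I-2: jj|Jj|JJ
J/II-2 aff ·: Jj|JJ
J/III-1 ? II-2×II-1: jj|Jj|JJ
⇒ J over [I-1,I-2,II-1,II-2,III-1]: 43 consistent
L/I-1 aff ·: Ll|LL
L/I-2 ? ·: ll|Ll|LL
L/II-1 aff I-1×I-2: Ll
L/II-2 un ·: ll
L/III-1 un II-2×II-1: ll
⇒ L over [I-1,I-2,II-1,II-2,III-1]: 5 consistent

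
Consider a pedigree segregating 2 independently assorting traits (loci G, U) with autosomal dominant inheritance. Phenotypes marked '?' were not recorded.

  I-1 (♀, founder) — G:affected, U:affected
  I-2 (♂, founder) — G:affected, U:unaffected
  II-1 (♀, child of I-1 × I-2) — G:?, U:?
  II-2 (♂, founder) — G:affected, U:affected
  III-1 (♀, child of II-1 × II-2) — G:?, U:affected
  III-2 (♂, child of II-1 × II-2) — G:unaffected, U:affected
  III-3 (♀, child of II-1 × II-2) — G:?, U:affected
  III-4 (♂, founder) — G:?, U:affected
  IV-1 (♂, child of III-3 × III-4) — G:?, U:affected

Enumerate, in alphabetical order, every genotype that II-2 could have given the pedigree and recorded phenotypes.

II-2 ∈ {Gg UU, Gg Uu}

G/I-1 aff ·: Gg|GG
G/I-2 aff ·: Gg|GG
G/II-1 ? I-1×I-2: gg|Gg
G/II-2 aff ·: Gg
G/III-1 ? II-1×II-2: gg|Gg|GG
G/III-2 un II-1×II-2: gg
G/III-3 ? II-1×II-2: gg|Gg|GG
G/III-4 ? ·: gg|Gg|GG
G/IV-1 ? III-3×III-4: gg|Gg|GG
⇒ G over [I-1,I-2,II-1,II-2,III-1,III-2,III-3,III-4,IV-1]: 157 consistent
U/I-1 aff ·: Uu|UU
U/I-2 un ·: uu
U/II-1 ? I-1×I-2: uu|Uu
U/II-2 aff ·: Uu|UU
U/III-1 aff II-1×II-2: Uu|UU
U/III-2 aff II-1×II-2: Uu|UU
U/III-3 aff II-1×II-2: Uu|UU
U/III-4 aff ·: Uu|UU
U/IV-1 aff III-3×III-4: Uu|UU
⇒ U over [I-1,I-2,II-1,II-2,III-1,III-2,III-3,III-4,IV-1]: 120 consistent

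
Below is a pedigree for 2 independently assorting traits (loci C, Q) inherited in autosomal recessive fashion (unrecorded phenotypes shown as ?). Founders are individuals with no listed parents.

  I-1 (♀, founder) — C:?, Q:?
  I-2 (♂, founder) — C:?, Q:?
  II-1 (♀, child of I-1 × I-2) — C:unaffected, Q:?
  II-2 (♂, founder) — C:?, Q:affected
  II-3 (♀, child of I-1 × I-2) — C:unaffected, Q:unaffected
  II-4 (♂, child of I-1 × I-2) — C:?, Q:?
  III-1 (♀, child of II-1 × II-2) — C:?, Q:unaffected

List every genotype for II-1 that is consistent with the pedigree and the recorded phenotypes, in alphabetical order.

C/I-1 ? ·: CC|Cc|cc
C/I-2 ? ·: CC|Cc|cc
C/II-1 un I-1×I-2: CC|Cc
C/II-2 ? ·: CC|Cc|cc
C/II-3 un I-1×I-2: CC|Cc
C/II-4 ? I-1×I-2: CC|Cc|cc
C/III-1 ? II-1×II-2: CC|Cc|cc
⇒ C over [I-1,I-2,II-1,II-2,II-3,II-4,III-1]: 200 consistent
Q/I-1 ? ·: QQ|Qq|qq
Q/I-2 ? ·: QQ|Qq|qq
Q/II-1 ? I-1×I-2: QQ|Qq
Q/II-2 aff ·: qq
Q/II-3 un I-1×I-2: QQ|Qq
Q/II-4 ? I-1×I-2: QQ|Qq|qq
Q/III-1 un II-1×II-2: Qq
⇒ Q over [I-1,I-2,II-1,II-2,II-3,II-4,III-1]: 35 consistent

II-1 ∈ {CC QQ, CC Qq, Cc QQ, Cc Qq}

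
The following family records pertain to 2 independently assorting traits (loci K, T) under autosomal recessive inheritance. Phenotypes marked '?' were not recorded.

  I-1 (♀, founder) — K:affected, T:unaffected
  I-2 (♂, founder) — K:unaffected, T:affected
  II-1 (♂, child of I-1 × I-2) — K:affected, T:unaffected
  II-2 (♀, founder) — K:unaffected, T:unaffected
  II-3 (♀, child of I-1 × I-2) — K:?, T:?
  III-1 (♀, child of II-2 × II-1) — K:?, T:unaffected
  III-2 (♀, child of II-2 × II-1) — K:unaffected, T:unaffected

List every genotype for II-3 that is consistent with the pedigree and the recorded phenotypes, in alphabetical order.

II-3 ∈ {Kk Tt, Kk tt, kk Tt, kk tt}

K/I-1 aff ·: kk
K/I-2 un ·: Kk
K/II-1 aff I-1×I-2: kk
K/II-2 un ·: KK|Kk
K/II-3 ? I-1×I-2: Kk|kk
K/III-1 ? II-2×II-1: Kk|kk
K/III-2 un II-2×II-1: Kk
⇒ K over [I-1,I-2,II-1,II-2,II-3,III-1,III-2]: 6 consistent
T/I-1 un ·: TT|Tt
T/I-2 aff ·: tt
T/II-1 un I-1×I-2: Tt
T/II-2 un ·: TT|Tt
T/II-3 ? I-1×I-2: Tt|tt
T/III-1 un II-2×II-1: TT|Tt
T/III-2 un II-2×II-1: TT|Tt
⇒ T over [I-1,I-2,II-1,II-2,II-3,III-1,III-2]: 24 consistent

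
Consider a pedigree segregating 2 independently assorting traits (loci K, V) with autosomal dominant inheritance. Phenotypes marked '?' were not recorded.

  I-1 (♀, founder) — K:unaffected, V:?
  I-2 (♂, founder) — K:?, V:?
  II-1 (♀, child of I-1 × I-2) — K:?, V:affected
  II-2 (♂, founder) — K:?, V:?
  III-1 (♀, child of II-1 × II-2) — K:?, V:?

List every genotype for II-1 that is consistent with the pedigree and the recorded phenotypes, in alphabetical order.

II-1 ∈ {Kk VV, Kk Vv, kk VV, kk Vv}

K/I-1 un ·: kk
K/I-2 ? ·: kk|Kk|KK
K/II-1 ? I-1×I-2: kk|Kk
K/II-2 ? ·: kk|Kk|KK
K/III-1 ? II-1×II-2: kk|Kk|KK
⇒ K over [I-1,I-2,II-1,II-2,III-1]: 22 consistent
V/I-1 ? ·: vv|Vv|VV
V/I-2 ? ·: vv|Vv|VV
V/II-1 aff I-1×I-2: Vv|VV
V/II-2 ? ·: vv|Vv|VV
V/III-1 ? II-1×II-2: vv|Vv|VV
⇒ V over [I-1,I-2,II-1,II-2,III-1]: 65 consistent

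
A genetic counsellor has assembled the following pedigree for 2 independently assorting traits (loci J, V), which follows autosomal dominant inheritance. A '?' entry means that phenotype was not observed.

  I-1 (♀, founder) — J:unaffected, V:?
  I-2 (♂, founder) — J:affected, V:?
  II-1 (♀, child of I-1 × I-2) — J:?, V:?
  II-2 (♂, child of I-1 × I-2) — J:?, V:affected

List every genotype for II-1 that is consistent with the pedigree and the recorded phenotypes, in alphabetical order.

II-1 ∈ {Jj VV, Jj Vv, Jj vv, jj VV, jj Vv, jj vv}

J/I-1 un ·: jj
J/I-2 aff ·: Jj|JJ
J/II-1 ? I-1×I-2: jj|Jj
J/II-2 ? I-1×I-2: jj|Jj
⇒ J over [I-1,I-2,II-1,II-2]: 5 consistent
V/I-1 ? ·: vv|Vv|VV
V/I-2 ? ·: vv|Vv|VV
V/II-1 ? I-1×I-2: vv|Vv|VV
V/II-2 aff I-1×I-2: Vv|VV
⇒ V over [I-1,I-2,II-1,II-2]: 21 consistent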